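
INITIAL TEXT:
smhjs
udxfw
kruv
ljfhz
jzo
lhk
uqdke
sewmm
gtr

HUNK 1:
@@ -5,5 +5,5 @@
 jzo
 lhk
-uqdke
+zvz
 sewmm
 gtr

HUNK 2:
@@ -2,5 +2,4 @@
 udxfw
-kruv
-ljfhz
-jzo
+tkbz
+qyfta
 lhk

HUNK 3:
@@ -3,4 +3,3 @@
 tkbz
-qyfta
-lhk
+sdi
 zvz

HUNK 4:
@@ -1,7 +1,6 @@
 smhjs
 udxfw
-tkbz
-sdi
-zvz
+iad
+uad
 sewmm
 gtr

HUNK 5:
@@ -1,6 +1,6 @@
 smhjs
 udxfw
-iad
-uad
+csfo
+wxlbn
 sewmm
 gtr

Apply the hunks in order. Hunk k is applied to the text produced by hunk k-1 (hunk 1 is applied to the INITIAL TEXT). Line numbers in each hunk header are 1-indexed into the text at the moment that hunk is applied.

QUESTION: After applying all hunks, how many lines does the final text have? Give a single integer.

Answer: 6

Derivation:
Hunk 1: at line 5 remove [uqdke] add [zvz] -> 9 lines: smhjs udxfw kruv ljfhz jzo lhk zvz sewmm gtr
Hunk 2: at line 2 remove [kruv,ljfhz,jzo] add [tkbz,qyfta] -> 8 lines: smhjs udxfw tkbz qyfta lhk zvz sewmm gtr
Hunk 3: at line 3 remove [qyfta,lhk] add [sdi] -> 7 lines: smhjs udxfw tkbz sdi zvz sewmm gtr
Hunk 4: at line 1 remove [tkbz,sdi,zvz] add [iad,uad] -> 6 lines: smhjs udxfw iad uad sewmm gtr
Hunk 5: at line 1 remove [iad,uad] add [csfo,wxlbn] -> 6 lines: smhjs udxfw csfo wxlbn sewmm gtr
Final line count: 6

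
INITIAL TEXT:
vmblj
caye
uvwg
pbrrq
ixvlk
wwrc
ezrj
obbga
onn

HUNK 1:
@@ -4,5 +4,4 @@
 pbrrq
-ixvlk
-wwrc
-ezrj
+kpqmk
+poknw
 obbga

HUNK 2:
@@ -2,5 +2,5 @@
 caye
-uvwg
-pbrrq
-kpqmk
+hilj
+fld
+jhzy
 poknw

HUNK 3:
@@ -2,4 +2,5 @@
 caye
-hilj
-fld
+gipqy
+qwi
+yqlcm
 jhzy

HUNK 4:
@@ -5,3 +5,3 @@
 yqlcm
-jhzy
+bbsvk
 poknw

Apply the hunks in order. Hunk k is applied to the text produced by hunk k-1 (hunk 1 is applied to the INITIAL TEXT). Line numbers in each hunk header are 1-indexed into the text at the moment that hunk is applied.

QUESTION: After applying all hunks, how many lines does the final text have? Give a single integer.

Hunk 1: at line 4 remove [ixvlk,wwrc,ezrj] add [kpqmk,poknw] -> 8 lines: vmblj caye uvwg pbrrq kpqmk poknw obbga onn
Hunk 2: at line 2 remove [uvwg,pbrrq,kpqmk] add [hilj,fld,jhzy] -> 8 lines: vmblj caye hilj fld jhzy poknw obbga onn
Hunk 3: at line 2 remove [hilj,fld] add [gipqy,qwi,yqlcm] -> 9 lines: vmblj caye gipqy qwi yqlcm jhzy poknw obbga onn
Hunk 4: at line 5 remove [jhzy] add [bbsvk] -> 9 lines: vmblj caye gipqy qwi yqlcm bbsvk poknw obbga onn
Final line count: 9

Answer: 9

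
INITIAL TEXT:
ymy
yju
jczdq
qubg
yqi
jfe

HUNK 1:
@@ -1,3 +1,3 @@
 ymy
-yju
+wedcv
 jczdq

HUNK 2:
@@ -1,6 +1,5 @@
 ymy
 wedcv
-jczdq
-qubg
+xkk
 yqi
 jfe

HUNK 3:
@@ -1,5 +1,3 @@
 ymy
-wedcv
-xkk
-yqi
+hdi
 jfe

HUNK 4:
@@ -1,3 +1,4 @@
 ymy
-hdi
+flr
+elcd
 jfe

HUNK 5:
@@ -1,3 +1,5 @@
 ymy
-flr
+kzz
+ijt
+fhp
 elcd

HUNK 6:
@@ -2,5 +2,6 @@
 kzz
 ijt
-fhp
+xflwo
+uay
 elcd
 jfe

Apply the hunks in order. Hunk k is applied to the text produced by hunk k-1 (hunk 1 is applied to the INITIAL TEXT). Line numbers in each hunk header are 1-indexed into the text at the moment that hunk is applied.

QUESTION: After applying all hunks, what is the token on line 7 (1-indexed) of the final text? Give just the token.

Hunk 1: at line 1 remove [yju] add [wedcv] -> 6 lines: ymy wedcv jczdq qubg yqi jfe
Hunk 2: at line 1 remove [jczdq,qubg] add [xkk] -> 5 lines: ymy wedcv xkk yqi jfe
Hunk 3: at line 1 remove [wedcv,xkk,yqi] add [hdi] -> 3 lines: ymy hdi jfe
Hunk 4: at line 1 remove [hdi] add [flr,elcd] -> 4 lines: ymy flr elcd jfe
Hunk 5: at line 1 remove [flr] add [kzz,ijt,fhp] -> 6 lines: ymy kzz ijt fhp elcd jfe
Hunk 6: at line 2 remove [fhp] add [xflwo,uay] -> 7 lines: ymy kzz ijt xflwo uay elcd jfe
Final line 7: jfe

Answer: jfe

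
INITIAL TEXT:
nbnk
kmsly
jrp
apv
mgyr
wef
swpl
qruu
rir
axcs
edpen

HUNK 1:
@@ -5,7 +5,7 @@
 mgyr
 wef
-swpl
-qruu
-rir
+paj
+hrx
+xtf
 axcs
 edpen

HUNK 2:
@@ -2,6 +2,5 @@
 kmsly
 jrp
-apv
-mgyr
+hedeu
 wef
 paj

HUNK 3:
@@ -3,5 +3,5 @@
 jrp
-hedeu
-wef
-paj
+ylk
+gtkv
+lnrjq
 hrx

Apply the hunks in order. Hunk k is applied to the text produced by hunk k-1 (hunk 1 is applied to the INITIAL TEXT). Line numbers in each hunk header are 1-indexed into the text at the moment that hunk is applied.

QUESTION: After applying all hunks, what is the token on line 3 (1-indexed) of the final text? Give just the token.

Answer: jrp

Derivation:
Hunk 1: at line 5 remove [swpl,qruu,rir] add [paj,hrx,xtf] -> 11 lines: nbnk kmsly jrp apv mgyr wef paj hrx xtf axcs edpen
Hunk 2: at line 2 remove [apv,mgyr] add [hedeu] -> 10 lines: nbnk kmsly jrp hedeu wef paj hrx xtf axcs edpen
Hunk 3: at line 3 remove [hedeu,wef,paj] add [ylk,gtkv,lnrjq] -> 10 lines: nbnk kmsly jrp ylk gtkv lnrjq hrx xtf axcs edpen
Final line 3: jrp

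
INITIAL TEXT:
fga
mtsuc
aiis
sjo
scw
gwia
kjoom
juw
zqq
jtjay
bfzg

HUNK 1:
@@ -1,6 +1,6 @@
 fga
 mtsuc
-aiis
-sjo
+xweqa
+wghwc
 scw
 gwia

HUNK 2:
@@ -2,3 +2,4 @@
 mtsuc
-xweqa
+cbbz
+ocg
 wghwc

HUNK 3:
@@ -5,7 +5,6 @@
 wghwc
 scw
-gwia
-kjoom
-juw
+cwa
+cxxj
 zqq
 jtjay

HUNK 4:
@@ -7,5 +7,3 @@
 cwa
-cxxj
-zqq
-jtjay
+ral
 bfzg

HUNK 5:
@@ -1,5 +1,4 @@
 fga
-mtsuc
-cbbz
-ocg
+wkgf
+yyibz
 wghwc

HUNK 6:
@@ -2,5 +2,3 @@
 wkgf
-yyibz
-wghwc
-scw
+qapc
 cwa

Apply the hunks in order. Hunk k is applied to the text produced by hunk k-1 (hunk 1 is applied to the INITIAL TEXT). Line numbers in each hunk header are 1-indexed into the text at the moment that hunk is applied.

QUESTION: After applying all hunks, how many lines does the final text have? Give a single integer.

Answer: 6

Derivation:
Hunk 1: at line 1 remove [aiis,sjo] add [xweqa,wghwc] -> 11 lines: fga mtsuc xweqa wghwc scw gwia kjoom juw zqq jtjay bfzg
Hunk 2: at line 2 remove [xweqa] add [cbbz,ocg] -> 12 lines: fga mtsuc cbbz ocg wghwc scw gwia kjoom juw zqq jtjay bfzg
Hunk 3: at line 5 remove [gwia,kjoom,juw] add [cwa,cxxj] -> 11 lines: fga mtsuc cbbz ocg wghwc scw cwa cxxj zqq jtjay bfzg
Hunk 4: at line 7 remove [cxxj,zqq,jtjay] add [ral] -> 9 lines: fga mtsuc cbbz ocg wghwc scw cwa ral bfzg
Hunk 5: at line 1 remove [mtsuc,cbbz,ocg] add [wkgf,yyibz] -> 8 lines: fga wkgf yyibz wghwc scw cwa ral bfzg
Hunk 6: at line 2 remove [yyibz,wghwc,scw] add [qapc] -> 6 lines: fga wkgf qapc cwa ral bfzg
Final line count: 6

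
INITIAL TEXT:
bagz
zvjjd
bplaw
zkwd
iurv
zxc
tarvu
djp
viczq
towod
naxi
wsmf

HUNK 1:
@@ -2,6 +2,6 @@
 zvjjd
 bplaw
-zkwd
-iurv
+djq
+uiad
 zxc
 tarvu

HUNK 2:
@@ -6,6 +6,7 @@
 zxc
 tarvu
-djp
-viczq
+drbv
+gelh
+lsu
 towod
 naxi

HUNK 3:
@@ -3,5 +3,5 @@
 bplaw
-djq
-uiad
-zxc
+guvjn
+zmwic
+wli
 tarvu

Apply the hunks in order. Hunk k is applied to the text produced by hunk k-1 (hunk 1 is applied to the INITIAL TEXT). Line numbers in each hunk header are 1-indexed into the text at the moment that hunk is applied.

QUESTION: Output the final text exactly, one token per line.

Answer: bagz
zvjjd
bplaw
guvjn
zmwic
wli
tarvu
drbv
gelh
lsu
towod
naxi
wsmf

Derivation:
Hunk 1: at line 2 remove [zkwd,iurv] add [djq,uiad] -> 12 lines: bagz zvjjd bplaw djq uiad zxc tarvu djp viczq towod naxi wsmf
Hunk 2: at line 6 remove [djp,viczq] add [drbv,gelh,lsu] -> 13 lines: bagz zvjjd bplaw djq uiad zxc tarvu drbv gelh lsu towod naxi wsmf
Hunk 3: at line 3 remove [djq,uiad,zxc] add [guvjn,zmwic,wli] -> 13 lines: bagz zvjjd bplaw guvjn zmwic wli tarvu drbv gelh lsu towod naxi wsmf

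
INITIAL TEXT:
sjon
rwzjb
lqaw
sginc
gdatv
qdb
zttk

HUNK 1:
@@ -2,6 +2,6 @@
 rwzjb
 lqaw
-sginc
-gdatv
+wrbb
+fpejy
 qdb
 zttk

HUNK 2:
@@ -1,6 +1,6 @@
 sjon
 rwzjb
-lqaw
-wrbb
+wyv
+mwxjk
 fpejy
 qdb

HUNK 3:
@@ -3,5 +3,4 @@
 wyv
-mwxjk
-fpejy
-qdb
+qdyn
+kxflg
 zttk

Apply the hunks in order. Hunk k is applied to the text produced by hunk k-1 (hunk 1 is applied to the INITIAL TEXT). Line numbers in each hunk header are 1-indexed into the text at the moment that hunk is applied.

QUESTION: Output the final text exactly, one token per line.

Hunk 1: at line 2 remove [sginc,gdatv] add [wrbb,fpejy] -> 7 lines: sjon rwzjb lqaw wrbb fpejy qdb zttk
Hunk 2: at line 1 remove [lqaw,wrbb] add [wyv,mwxjk] -> 7 lines: sjon rwzjb wyv mwxjk fpejy qdb zttk
Hunk 3: at line 3 remove [mwxjk,fpejy,qdb] add [qdyn,kxflg] -> 6 lines: sjon rwzjb wyv qdyn kxflg zttk

Answer: sjon
rwzjb
wyv
qdyn
kxflg
zttk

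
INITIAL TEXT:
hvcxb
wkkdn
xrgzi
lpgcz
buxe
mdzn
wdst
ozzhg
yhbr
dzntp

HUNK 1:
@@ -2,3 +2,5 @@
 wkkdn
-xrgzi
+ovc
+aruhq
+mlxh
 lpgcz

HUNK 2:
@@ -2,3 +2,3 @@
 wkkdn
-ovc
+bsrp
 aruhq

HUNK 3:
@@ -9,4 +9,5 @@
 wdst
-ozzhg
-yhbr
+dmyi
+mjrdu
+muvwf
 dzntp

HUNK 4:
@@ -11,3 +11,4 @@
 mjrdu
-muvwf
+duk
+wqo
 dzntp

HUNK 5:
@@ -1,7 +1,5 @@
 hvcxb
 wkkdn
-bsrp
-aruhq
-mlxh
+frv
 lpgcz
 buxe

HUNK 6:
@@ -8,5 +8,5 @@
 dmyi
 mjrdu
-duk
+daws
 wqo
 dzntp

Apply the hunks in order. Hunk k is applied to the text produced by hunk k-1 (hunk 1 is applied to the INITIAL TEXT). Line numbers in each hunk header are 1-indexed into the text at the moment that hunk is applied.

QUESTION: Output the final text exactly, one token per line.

Hunk 1: at line 2 remove [xrgzi] add [ovc,aruhq,mlxh] -> 12 lines: hvcxb wkkdn ovc aruhq mlxh lpgcz buxe mdzn wdst ozzhg yhbr dzntp
Hunk 2: at line 2 remove [ovc] add [bsrp] -> 12 lines: hvcxb wkkdn bsrp aruhq mlxh lpgcz buxe mdzn wdst ozzhg yhbr dzntp
Hunk 3: at line 9 remove [ozzhg,yhbr] add [dmyi,mjrdu,muvwf] -> 13 lines: hvcxb wkkdn bsrp aruhq mlxh lpgcz buxe mdzn wdst dmyi mjrdu muvwf dzntp
Hunk 4: at line 11 remove [muvwf] add [duk,wqo] -> 14 lines: hvcxb wkkdn bsrp aruhq mlxh lpgcz buxe mdzn wdst dmyi mjrdu duk wqo dzntp
Hunk 5: at line 1 remove [bsrp,aruhq,mlxh] add [frv] -> 12 lines: hvcxb wkkdn frv lpgcz buxe mdzn wdst dmyi mjrdu duk wqo dzntp
Hunk 6: at line 8 remove [duk] add [daws] -> 12 lines: hvcxb wkkdn frv lpgcz buxe mdzn wdst dmyi mjrdu daws wqo dzntp

Answer: hvcxb
wkkdn
frv
lpgcz
buxe
mdzn
wdst
dmyi
mjrdu
daws
wqo
dzntp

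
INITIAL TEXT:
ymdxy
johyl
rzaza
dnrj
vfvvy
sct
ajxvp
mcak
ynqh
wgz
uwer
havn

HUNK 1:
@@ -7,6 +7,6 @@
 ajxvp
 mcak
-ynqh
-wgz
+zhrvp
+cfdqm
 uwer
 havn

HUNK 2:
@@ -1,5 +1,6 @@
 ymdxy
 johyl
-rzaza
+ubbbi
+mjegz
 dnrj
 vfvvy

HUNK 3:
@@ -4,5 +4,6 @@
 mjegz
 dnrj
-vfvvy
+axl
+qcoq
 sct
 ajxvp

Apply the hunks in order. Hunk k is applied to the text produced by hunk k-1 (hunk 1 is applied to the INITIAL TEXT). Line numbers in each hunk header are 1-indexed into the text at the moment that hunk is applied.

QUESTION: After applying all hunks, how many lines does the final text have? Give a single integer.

Hunk 1: at line 7 remove [ynqh,wgz] add [zhrvp,cfdqm] -> 12 lines: ymdxy johyl rzaza dnrj vfvvy sct ajxvp mcak zhrvp cfdqm uwer havn
Hunk 2: at line 1 remove [rzaza] add [ubbbi,mjegz] -> 13 lines: ymdxy johyl ubbbi mjegz dnrj vfvvy sct ajxvp mcak zhrvp cfdqm uwer havn
Hunk 3: at line 4 remove [vfvvy] add [axl,qcoq] -> 14 lines: ymdxy johyl ubbbi mjegz dnrj axl qcoq sct ajxvp mcak zhrvp cfdqm uwer havn
Final line count: 14

Answer: 14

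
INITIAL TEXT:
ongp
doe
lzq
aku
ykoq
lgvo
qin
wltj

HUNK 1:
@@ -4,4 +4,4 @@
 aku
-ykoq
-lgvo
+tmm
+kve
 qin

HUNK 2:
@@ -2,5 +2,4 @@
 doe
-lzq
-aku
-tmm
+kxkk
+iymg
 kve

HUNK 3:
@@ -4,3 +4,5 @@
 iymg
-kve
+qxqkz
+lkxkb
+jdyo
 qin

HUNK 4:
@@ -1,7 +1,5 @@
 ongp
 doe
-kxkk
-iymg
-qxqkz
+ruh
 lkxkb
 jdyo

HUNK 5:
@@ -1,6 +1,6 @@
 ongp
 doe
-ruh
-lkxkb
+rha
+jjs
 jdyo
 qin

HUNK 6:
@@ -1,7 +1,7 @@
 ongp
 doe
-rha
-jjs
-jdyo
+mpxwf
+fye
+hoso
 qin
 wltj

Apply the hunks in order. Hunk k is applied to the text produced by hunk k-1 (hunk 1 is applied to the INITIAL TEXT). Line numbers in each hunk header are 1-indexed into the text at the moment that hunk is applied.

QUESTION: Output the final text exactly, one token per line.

Answer: ongp
doe
mpxwf
fye
hoso
qin
wltj

Derivation:
Hunk 1: at line 4 remove [ykoq,lgvo] add [tmm,kve] -> 8 lines: ongp doe lzq aku tmm kve qin wltj
Hunk 2: at line 2 remove [lzq,aku,tmm] add [kxkk,iymg] -> 7 lines: ongp doe kxkk iymg kve qin wltj
Hunk 3: at line 4 remove [kve] add [qxqkz,lkxkb,jdyo] -> 9 lines: ongp doe kxkk iymg qxqkz lkxkb jdyo qin wltj
Hunk 4: at line 1 remove [kxkk,iymg,qxqkz] add [ruh] -> 7 lines: ongp doe ruh lkxkb jdyo qin wltj
Hunk 5: at line 1 remove [ruh,lkxkb] add [rha,jjs] -> 7 lines: ongp doe rha jjs jdyo qin wltj
Hunk 6: at line 1 remove [rha,jjs,jdyo] add [mpxwf,fye,hoso] -> 7 lines: ongp doe mpxwf fye hoso qin wltj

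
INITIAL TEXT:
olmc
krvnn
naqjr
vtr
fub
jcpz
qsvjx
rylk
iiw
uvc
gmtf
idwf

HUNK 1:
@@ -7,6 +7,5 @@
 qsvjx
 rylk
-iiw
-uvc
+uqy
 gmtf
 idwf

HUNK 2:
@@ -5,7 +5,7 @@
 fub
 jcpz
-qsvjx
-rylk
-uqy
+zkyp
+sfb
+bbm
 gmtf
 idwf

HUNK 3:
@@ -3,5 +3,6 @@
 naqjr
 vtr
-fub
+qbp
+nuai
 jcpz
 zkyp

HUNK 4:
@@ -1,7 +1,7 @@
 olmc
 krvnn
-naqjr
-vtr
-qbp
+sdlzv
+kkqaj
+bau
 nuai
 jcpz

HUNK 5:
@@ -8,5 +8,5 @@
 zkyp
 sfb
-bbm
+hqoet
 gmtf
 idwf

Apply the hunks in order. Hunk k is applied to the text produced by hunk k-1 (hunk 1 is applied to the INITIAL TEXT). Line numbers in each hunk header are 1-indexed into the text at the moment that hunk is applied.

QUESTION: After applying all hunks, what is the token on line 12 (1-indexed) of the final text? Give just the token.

Answer: idwf

Derivation:
Hunk 1: at line 7 remove [iiw,uvc] add [uqy] -> 11 lines: olmc krvnn naqjr vtr fub jcpz qsvjx rylk uqy gmtf idwf
Hunk 2: at line 5 remove [qsvjx,rylk,uqy] add [zkyp,sfb,bbm] -> 11 lines: olmc krvnn naqjr vtr fub jcpz zkyp sfb bbm gmtf idwf
Hunk 3: at line 3 remove [fub] add [qbp,nuai] -> 12 lines: olmc krvnn naqjr vtr qbp nuai jcpz zkyp sfb bbm gmtf idwf
Hunk 4: at line 1 remove [naqjr,vtr,qbp] add [sdlzv,kkqaj,bau] -> 12 lines: olmc krvnn sdlzv kkqaj bau nuai jcpz zkyp sfb bbm gmtf idwf
Hunk 5: at line 8 remove [bbm] add [hqoet] -> 12 lines: olmc krvnn sdlzv kkqaj bau nuai jcpz zkyp sfb hqoet gmtf idwf
Final line 12: idwf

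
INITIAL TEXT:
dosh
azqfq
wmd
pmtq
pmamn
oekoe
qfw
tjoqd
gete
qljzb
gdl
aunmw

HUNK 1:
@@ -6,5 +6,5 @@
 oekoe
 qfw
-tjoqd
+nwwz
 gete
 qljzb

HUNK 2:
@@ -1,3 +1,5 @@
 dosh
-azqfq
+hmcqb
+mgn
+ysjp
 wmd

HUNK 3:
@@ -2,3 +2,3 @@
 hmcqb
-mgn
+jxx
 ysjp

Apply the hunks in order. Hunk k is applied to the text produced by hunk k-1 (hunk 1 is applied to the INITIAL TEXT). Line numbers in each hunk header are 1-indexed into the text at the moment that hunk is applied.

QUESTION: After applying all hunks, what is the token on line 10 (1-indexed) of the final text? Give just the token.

Hunk 1: at line 6 remove [tjoqd] add [nwwz] -> 12 lines: dosh azqfq wmd pmtq pmamn oekoe qfw nwwz gete qljzb gdl aunmw
Hunk 2: at line 1 remove [azqfq] add [hmcqb,mgn,ysjp] -> 14 lines: dosh hmcqb mgn ysjp wmd pmtq pmamn oekoe qfw nwwz gete qljzb gdl aunmw
Hunk 3: at line 2 remove [mgn] add [jxx] -> 14 lines: dosh hmcqb jxx ysjp wmd pmtq pmamn oekoe qfw nwwz gete qljzb gdl aunmw
Final line 10: nwwz

Answer: nwwz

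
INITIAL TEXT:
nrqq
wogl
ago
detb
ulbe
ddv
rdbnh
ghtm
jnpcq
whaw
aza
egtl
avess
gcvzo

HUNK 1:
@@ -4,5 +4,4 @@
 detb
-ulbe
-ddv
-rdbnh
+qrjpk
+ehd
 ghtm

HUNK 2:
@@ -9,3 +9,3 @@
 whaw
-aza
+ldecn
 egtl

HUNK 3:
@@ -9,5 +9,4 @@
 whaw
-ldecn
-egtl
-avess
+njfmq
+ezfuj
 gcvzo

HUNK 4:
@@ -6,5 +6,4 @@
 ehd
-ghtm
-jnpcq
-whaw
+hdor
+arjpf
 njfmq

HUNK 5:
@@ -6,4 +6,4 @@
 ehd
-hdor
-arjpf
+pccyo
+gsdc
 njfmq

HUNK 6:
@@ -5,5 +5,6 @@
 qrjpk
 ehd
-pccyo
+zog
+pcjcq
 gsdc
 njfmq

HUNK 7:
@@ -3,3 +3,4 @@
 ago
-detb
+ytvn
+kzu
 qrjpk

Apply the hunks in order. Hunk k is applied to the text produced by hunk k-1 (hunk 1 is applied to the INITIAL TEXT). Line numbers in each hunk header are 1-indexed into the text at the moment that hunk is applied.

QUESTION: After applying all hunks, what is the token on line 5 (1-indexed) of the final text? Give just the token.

Hunk 1: at line 4 remove [ulbe,ddv,rdbnh] add [qrjpk,ehd] -> 13 lines: nrqq wogl ago detb qrjpk ehd ghtm jnpcq whaw aza egtl avess gcvzo
Hunk 2: at line 9 remove [aza] add [ldecn] -> 13 lines: nrqq wogl ago detb qrjpk ehd ghtm jnpcq whaw ldecn egtl avess gcvzo
Hunk 3: at line 9 remove [ldecn,egtl,avess] add [njfmq,ezfuj] -> 12 lines: nrqq wogl ago detb qrjpk ehd ghtm jnpcq whaw njfmq ezfuj gcvzo
Hunk 4: at line 6 remove [ghtm,jnpcq,whaw] add [hdor,arjpf] -> 11 lines: nrqq wogl ago detb qrjpk ehd hdor arjpf njfmq ezfuj gcvzo
Hunk 5: at line 6 remove [hdor,arjpf] add [pccyo,gsdc] -> 11 lines: nrqq wogl ago detb qrjpk ehd pccyo gsdc njfmq ezfuj gcvzo
Hunk 6: at line 5 remove [pccyo] add [zog,pcjcq] -> 12 lines: nrqq wogl ago detb qrjpk ehd zog pcjcq gsdc njfmq ezfuj gcvzo
Hunk 7: at line 3 remove [detb] add [ytvn,kzu] -> 13 lines: nrqq wogl ago ytvn kzu qrjpk ehd zog pcjcq gsdc njfmq ezfuj gcvzo
Final line 5: kzu

Answer: kzu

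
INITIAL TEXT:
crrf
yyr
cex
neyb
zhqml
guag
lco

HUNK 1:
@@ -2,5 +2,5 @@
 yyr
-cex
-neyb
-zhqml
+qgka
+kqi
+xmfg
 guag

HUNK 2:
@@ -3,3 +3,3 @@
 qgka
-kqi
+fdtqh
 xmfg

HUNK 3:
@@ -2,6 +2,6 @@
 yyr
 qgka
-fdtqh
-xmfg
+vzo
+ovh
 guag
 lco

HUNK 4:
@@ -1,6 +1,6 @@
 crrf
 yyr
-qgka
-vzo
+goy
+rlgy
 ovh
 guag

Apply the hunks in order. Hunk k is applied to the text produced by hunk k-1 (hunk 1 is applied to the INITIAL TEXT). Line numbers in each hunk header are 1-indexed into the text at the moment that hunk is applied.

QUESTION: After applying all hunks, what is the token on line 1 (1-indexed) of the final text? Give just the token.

Answer: crrf

Derivation:
Hunk 1: at line 2 remove [cex,neyb,zhqml] add [qgka,kqi,xmfg] -> 7 lines: crrf yyr qgka kqi xmfg guag lco
Hunk 2: at line 3 remove [kqi] add [fdtqh] -> 7 lines: crrf yyr qgka fdtqh xmfg guag lco
Hunk 3: at line 2 remove [fdtqh,xmfg] add [vzo,ovh] -> 7 lines: crrf yyr qgka vzo ovh guag lco
Hunk 4: at line 1 remove [qgka,vzo] add [goy,rlgy] -> 7 lines: crrf yyr goy rlgy ovh guag lco
Final line 1: crrf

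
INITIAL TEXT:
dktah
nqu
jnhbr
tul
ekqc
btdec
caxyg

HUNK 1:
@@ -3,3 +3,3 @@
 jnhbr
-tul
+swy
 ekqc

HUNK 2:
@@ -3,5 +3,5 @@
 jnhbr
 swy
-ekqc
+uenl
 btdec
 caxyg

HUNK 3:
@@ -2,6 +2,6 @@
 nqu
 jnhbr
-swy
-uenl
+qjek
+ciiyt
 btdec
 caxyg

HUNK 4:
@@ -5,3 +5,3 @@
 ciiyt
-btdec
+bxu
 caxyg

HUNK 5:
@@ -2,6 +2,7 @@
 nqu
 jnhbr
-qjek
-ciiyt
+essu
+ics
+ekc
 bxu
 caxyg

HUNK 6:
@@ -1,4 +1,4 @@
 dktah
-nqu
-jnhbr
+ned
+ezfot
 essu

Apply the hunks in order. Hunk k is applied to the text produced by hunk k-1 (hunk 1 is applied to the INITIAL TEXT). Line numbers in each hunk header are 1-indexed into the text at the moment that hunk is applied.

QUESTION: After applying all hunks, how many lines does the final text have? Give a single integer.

Answer: 8

Derivation:
Hunk 1: at line 3 remove [tul] add [swy] -> 7 lines: dktah nqu jnhbr swy ekqc btdec caxyg
Hunk 2: at line 3 remove [ekqc] add [uenl] -> 7 lines: dktah nqu jnhbr swy uenl btdec caxyg
Hunk 3: at line 2 remove [swy,uenl] add [qjek,ciiyt] -> 7 lines: dktah nqu jnhbr qjek ciiyt btdec caxyg
Hunk 4: at line 5 remove [btdec] add [bxu] -> 7 lines: dktah nqu jnhbr qjek ciiyt bxu caxyg
Hunk 5: at line 2 remove [qjek,ciiyt] add [essu,ics,ekc] -> 8 lines: dktah nqu jnhbr essu ics ekc bxu caxyg
Hunk 6: at line 1 remove [nqu,jnhbr] add [ned,ezfot] -> 8 lines: dktah ned ezfot essu ics ekc bxu caxyg
Final line count: 8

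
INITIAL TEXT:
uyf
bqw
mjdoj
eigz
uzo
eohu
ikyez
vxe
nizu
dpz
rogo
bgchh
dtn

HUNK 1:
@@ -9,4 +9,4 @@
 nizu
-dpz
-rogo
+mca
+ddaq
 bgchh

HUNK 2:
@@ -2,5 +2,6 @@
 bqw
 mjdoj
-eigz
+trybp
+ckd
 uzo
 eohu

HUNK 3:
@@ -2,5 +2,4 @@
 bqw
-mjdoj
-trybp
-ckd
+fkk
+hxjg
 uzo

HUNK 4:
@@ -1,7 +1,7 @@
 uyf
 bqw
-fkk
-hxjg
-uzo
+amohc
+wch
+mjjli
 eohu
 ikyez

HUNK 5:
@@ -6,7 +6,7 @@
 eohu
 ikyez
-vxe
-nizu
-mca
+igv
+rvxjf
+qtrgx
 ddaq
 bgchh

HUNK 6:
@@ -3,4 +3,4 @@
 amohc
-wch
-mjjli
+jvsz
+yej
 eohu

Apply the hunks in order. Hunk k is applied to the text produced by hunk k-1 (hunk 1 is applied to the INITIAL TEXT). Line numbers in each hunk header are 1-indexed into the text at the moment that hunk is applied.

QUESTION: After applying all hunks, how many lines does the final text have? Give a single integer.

Answer: 13

Derivation:
Hunk 1: at line 9 remove [dpz,rogo] add [mca,ddaq] -> 13 lines: uyf bqw mjdoj eigz uzo eohu ikyez vxe nizu mca ddaq bgchh dtn
Hunk 2: at line 2 remove [eigz] add [trybp,ckd] -> 14 lines: uyf bqw mjdoj trybp ckd uzo eohu ikyez vxe nizu mca ddaq bgchh dtn
Hunk 3: at line 2 remove [mjdoj,trybp,ckd] add [fkk,hxjg] -> 13 lines: uyf bqw fkk hxjg uzo eohu ikyez vxe nizu mca ddaq bgchh dtn
Hunk 4: at line 1 remove [fkk,hxjg,uzo] add [amohc,wch,mjjli] -> 13 lines: uyf bqw amohc wch mjjli eohu ikyez vxe nizu mca ddaq bgchh dtn
Hunk 5: at line 6 remove [vxe,nizu,mca] add [igv,rvxjf,qtrgx] -> 13 lines: uyf bqw amohc wch mjjli eohu ikyez igv rvxjf qtrgx ddaq bgchh dtn
Hunk 6: at line 3 remove [wch,mjjli] add [jvsz,yej] -> 13 lines: uyf bqw amohc jvsz yej eohu ikyez igv rvxjf qtrgx ddaq bgchh dtn
Final line count: 13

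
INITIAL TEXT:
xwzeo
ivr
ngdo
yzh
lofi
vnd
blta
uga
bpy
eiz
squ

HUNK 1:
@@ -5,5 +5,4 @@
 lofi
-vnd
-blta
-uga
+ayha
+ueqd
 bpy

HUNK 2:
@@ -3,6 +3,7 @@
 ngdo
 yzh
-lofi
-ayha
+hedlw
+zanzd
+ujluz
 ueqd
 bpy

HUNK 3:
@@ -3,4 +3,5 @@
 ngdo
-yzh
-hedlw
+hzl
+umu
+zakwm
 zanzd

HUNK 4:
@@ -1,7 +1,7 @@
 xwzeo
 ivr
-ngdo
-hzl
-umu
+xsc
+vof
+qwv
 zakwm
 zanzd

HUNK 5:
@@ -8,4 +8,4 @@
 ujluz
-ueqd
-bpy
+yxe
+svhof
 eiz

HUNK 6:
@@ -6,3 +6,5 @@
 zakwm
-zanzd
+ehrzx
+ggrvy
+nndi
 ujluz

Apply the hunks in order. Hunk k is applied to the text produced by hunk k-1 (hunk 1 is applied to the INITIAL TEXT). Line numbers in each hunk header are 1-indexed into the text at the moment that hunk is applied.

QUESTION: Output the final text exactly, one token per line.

Answer: xwzeo
ivr
xsc
vof
qwv
zakwm
ehrzx
ggrvy
nndi
ujluz
yxe
svhof
eiz
squ

Derivation:
Hunk 1: at line 5 remove [vnd,blta,uga] add [ayha,ueqd] -> 10 lines: xwzeo ivr ngdo yzh lofi ayha ueqd bpy eiz squ
Hunk 2: at line 3 remove [lofi,ayha] add [hedlw,zanzd,ujluz] -> 11 lines: xwzeo ivr ngdo yzh hedlw zanzd ujluz ueqd bpy eiz squ
Hunk 3: at line 3 remove [yzh,hedlw] add [hzl,umu,zakwm] -> 12 lines: xwzeo ivr ngdo hzl umu zakwm zanzd ujluz ueqd bpy eiz squ
Hunk 4: at line 1 remove [ngdo,hzl,umu] add [xsc,vof,qwv] -> 12 lines: xwzeo ivr xsc vof qwv zakwm zanzd ujluz ueqd bpy eiz squ
Hunk 5: at line 8 remove [ueqd,bpy] add [yxe,svhof] -> 12 lines: xwzeo ivr xsc vof qwv zakwm zanzd ujluz yxe svhof eiz squ
Hunk 6: at line 6 remove [zanzd] add [ehrzx,ggrvy,nndi] -> 14 lines: xwzeo ivr xsc vof qwv zakwm ehrzx ggrvy nndi ujluz yxe svhof eiz squ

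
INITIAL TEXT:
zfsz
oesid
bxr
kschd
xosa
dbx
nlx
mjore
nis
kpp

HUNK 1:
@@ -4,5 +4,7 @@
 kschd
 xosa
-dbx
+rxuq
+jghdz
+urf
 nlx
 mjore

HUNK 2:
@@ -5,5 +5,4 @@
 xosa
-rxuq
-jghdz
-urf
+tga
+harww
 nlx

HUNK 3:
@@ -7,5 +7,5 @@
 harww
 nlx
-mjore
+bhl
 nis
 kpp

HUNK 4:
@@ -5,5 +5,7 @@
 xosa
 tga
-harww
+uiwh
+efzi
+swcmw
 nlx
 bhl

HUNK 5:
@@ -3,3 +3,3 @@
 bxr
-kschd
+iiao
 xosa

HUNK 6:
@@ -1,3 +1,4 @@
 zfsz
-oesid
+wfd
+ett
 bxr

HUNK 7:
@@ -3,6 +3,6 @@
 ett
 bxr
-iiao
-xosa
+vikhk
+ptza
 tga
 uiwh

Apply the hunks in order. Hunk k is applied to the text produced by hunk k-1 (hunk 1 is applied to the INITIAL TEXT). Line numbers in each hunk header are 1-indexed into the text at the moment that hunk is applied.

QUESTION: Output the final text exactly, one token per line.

Answer: zfsz
wfd
ett
bxr
vikhk
ptza
tga
uiwh
efzi
swcmw
nlx
bhl
nis
kpp

Derivation:
Hunk 1: at line 4 remove [dbx] add [rxuq,jghdz,urf] -> 12 lines: zfsz oesid bxr kschd xosa rxuq jghdz urf nlx mjore nis kpp
Hunk 2: at line 5 remove [rxuq,jghdz,urf] add [tga,harww] -> 11 lines: zfsz oesid bxr kschd xosa tga harww nlx mjore nis kpp
Hunk 3: at line 7 remove [mjore] add [bhl] -> 11 lines: zfsz oesid bxr kschd xosa tga harww nlx bhl nis kpp
Hunk 4: at line 5 remove [harww] add [uiwh,efzi,swcmw] -> 13 lines: zfsz oesid bxr kschd xosa tga uiwh efzi swcmw nlx bhl nis kpp
Hunk 5: at line 3 remove [kschd] add [iiao] -> 13 lines: zfsz oesid bxr iiao xosa tga uiwh efzi swcmw nlx bhl nis kpp
Hunk 6: at line 1 remove [oesid] add [wfd,ett] -> 14 lines: zfsz wfd ett bxr iiao xosa tga uiwh efzi swcmw nlx bhl nis kpp
Hunk 7: at line 3 remove [iiao,xosa] add [vikhk,ptza] -> 14 lines: zfsz wfd ett bxr vikhk ptza tga uiwh efzi swcmw nlx bhl nis kpp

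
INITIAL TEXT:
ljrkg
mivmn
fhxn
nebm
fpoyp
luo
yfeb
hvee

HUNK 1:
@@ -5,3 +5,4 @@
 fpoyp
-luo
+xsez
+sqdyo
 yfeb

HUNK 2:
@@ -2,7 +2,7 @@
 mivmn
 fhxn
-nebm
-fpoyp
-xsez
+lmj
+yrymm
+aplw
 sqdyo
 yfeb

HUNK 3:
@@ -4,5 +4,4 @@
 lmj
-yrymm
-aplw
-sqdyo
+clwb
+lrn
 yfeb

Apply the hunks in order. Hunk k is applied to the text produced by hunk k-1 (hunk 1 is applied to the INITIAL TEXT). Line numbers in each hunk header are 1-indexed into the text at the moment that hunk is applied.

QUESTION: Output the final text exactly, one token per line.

Answer: ljrkg
mivmn
fhxn
lmj
clwb
lrn
yfeb
hvee

Derivation:
Hunk 1: at line 5 remove [luo] add [xsez,sqdyo] -> 9 lines: ljrkg mivmn fhxn nebm fpoyp xsez sqdyo yfeb hvee
Hunk 2: at line 2 remove [nebm,fpoyp,xsez] add [lmj,yrymm,aplw] -> 9 lines: ljrkg mivmn fhxn lmj yrymm aplw sqdyo yfeb hvee
Hunk 3: at line 4 remove [yrymm,aplw,sqdyo] add [clwb,lrn] -> 8 lines: ljrkg mivmn fhxn lmj clwb lrn yfeb hvee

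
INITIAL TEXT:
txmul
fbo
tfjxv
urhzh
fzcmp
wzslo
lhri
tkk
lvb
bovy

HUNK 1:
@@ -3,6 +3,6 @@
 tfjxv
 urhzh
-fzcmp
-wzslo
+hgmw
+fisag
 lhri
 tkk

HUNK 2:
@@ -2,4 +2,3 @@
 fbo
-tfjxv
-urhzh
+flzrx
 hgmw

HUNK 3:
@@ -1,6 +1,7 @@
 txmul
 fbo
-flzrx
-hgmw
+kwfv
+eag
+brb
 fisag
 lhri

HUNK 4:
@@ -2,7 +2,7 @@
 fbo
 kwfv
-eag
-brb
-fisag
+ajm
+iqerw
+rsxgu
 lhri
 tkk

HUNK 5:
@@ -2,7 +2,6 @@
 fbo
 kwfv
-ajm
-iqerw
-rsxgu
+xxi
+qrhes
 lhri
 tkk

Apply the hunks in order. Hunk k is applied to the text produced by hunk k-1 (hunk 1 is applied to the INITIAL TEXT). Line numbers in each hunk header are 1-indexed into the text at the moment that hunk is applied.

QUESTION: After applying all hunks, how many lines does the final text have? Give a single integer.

Hunk 1: at line 3 remove [fzcmp,wzslo] add [hgmw,fisag] -> 10 lines: txmul fbo tfjxv urhzh hgmw fisag lhri tkk lvb bovy
Hunk 2: at line 2 remove [tfjxv,urhzh] add [flzrx] -> 9 lines: txmul fbo flzrx hgmw fisag lhri tkk lvb bovy
Hunk 3: at line 1 remove [flzrx,hgmw] add [kwfv,eag,brb] -> 10 lines: txmul fbo kwfv eag brb fisag lhri tkk lvb bovy
Hunk 4: at line 2 remove [eag,brb,fisag] add [ajm,iqerw,rsxgu] -> 10 lines: txmul fbo kwfv ajm iqerw rsxgu lhri tkk lvb bovy
Hunk 5: at line 2 remove [ajm,iqerw,rsxgu] add [xxi,qrhes] -> 9 lines: txmul fbo kwfv xxi qrhes lhri tkk lvb bovy
Final line count: 9

Answer: 9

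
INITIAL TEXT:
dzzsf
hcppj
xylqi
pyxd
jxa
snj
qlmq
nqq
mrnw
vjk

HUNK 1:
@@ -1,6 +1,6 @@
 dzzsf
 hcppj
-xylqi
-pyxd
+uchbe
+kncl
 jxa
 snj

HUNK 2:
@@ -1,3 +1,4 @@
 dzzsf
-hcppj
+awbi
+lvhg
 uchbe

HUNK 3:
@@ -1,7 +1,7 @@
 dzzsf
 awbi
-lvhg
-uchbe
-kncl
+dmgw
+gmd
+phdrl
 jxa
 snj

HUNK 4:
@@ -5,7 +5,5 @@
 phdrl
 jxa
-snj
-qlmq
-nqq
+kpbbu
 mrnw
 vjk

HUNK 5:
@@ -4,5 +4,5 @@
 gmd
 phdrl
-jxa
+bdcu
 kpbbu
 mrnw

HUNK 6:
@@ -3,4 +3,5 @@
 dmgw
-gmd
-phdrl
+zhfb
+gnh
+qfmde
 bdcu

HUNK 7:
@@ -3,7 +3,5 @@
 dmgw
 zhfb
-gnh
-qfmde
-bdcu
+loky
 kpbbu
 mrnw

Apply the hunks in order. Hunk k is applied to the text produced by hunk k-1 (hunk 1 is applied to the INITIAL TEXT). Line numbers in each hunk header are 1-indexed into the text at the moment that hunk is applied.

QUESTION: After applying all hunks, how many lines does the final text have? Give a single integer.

Answer: 8

Derivation:
Hunk 1: at line 1 remove [xylqi,pyxd] add [uchbe,kncl] -> 10 lines: dzzsf hcppj uchbe kncl jxa snj qlmq nqq mrnw vjk
Hunk 2: at line 1 remove [hcppj] add [awbi,lvhg] -> 11 lines: dzzsf awbi lvhg uchbe kncl jxa snj qlmq nqq mrnw vjk
Hunk 3: at line 1 remove [lvhg,uchbe,kncl] add [dmgw,gmd,phdrl] -> 11 lines: dzzsf awbi dmgw gmd phdrl jxa snj qlmq nqq mrnw vjk
Hunk 4: at line 5 remove [snj,qlmq,nqq] add [kpbbu] -> 9 lines: dzzsf awbi dmgw gmd phdrl jxa kpbbu mrnw vjk
Hunk 5: at line 4 remove [jxa] add [bdcu] -> 9 lines: dzzsf awbi dmgw gmd phdrl bdcu kpbbu mrnw vjk
Hunk 6: at line 3 remove [gmd,phdrl] add [zhfb,gnh,qfmde] -> 10 lines: dzzsf awbi dmgw zhfb gnh qfmde bdcu kpbbu mrnw vjk
Hunk 7: at line 3 remove [gnh,qfmde,bdcu] add [loky] -> 8 lines: dzzsf awbi dmgw zhfb loky kpbbu mrnw vjk
Final line count: 8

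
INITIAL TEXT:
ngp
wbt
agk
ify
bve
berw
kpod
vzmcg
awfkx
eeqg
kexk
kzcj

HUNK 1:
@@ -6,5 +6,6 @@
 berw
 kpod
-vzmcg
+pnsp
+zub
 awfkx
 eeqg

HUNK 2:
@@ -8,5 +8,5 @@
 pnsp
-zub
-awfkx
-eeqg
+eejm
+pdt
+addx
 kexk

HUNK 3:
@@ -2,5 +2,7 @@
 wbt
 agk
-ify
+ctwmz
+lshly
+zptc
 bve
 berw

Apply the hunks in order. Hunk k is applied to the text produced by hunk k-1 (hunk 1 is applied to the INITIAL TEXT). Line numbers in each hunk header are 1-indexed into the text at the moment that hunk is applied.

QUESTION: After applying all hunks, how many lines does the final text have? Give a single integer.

Hunk 1: at line 6 remove [vzmcg] add [pnsp,zub] -> 13 lines: ngp wbt agk ify bve berw kpod pnsp zub awfkx eeqg kexk kzcj
Hunk 2: at line 8 remove [zub,awfkx,eeqg] add [eejm,pdt,addx] -> 13 lines: ngp wbt agk ify bve berw kpod pnsp eejm pdt addx kexk kzcj
Hunk 3: at line 2 remove [ify] add [ctwmz,lshly,zptc] -> 15 lines: ngp wbt agk ctwmz lshly zptc bve berw kpod pnsp eejm pdt addx kexk kzcj
Final line count: 15

Answer: 15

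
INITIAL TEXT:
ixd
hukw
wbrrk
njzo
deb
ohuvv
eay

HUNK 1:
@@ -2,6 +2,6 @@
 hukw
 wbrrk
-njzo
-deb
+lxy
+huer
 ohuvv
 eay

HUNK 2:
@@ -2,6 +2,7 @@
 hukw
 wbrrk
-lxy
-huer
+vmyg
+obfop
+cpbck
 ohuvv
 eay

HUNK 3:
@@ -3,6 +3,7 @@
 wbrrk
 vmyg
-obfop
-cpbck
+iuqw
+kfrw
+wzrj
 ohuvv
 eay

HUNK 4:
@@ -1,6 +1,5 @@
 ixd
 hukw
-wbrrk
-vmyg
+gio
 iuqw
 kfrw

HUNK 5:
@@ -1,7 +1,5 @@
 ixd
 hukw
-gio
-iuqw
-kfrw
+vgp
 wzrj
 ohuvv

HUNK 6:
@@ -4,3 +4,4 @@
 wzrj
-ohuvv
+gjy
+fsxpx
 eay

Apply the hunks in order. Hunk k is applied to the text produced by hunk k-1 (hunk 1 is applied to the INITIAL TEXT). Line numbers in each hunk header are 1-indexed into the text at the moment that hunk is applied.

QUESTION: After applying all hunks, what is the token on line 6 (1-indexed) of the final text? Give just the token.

Hunk 1: at line 2 remove [njzo,deb] add [lxy,huer] -> 7 lines: ixd hukw wbrrk lxy huer ohuvv eay
Hunk 2: at line 2 remove [lxy,huer] add [vmyg,obfop,cpbck] -> 8 lines: ixd hukw wbrrk vmyg obfop cpbck ohuvv eay
Hunk 3: at line 3 remove [obfop,cpbck] add [iuqw,kfrw,wzrj] -> 9 lines: ixd hukw wbrrk vmyg iuqw kfrw wzrj ohuvv eay
Hunk 4: at line 1 remove [wbrrk,vmyg] add [gio] -> 8 lines: ixd hukw gio iuqw kfrw wzrj ohuvv eay
Hunk 5: at line 1 remove [gio,iuqw,kfrw] add [vgp] -> 6 lines: ixd hukw vgp wzrj ohuvv eay
Hunk 6: at line 4 remove [ohuvv] add [gjy,fsxpx] -> 7 lines: ixd hukw vgp wzrj gjy fsxpx eay
Final line 6: fsxpx

Answer: fsxpx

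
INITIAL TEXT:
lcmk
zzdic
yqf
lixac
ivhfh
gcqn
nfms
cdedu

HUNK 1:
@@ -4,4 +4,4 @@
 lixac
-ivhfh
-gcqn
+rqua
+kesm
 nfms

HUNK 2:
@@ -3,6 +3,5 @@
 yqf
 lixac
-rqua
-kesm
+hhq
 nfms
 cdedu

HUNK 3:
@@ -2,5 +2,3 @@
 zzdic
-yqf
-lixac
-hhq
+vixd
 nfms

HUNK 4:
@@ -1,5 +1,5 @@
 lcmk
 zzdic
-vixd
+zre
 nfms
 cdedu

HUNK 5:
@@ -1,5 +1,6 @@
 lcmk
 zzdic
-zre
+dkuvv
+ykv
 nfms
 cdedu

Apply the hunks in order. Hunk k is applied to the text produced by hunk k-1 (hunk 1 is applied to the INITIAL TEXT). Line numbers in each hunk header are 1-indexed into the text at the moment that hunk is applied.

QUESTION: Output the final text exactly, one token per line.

Answer: lcmk
zzdic
dkuvv
ykv
nfms
cdedu

Derivation:
Hunk 1: at line 4 remove [ivhfh,gcqn] add [rqua,kesm] -> 8 lines: lcmk zzdic yqf lixac rqua kesm nfms cdedu
Hunk 2: at line 3 remove [rqua,kesm] add [hhq] -> 7 lines: lcmk zzdic yqf lixac hhq nfms cdedu
Hunk 3: at line 2 remove [yqf,lixac,hhq] add [vixd] -> 5 lines: lcmk zzdic vixd nfms cdedu
Hunk 4: at line 1 remove [vixd] add [zre] -> 5 lines: lcmk zzdic zre nfms cdedu
Hunk 5: at line 1 remove [zre] add [dkuvv,ykv] -> 6 lines: lcmk zzdic dkuvv ykv nfms cdedu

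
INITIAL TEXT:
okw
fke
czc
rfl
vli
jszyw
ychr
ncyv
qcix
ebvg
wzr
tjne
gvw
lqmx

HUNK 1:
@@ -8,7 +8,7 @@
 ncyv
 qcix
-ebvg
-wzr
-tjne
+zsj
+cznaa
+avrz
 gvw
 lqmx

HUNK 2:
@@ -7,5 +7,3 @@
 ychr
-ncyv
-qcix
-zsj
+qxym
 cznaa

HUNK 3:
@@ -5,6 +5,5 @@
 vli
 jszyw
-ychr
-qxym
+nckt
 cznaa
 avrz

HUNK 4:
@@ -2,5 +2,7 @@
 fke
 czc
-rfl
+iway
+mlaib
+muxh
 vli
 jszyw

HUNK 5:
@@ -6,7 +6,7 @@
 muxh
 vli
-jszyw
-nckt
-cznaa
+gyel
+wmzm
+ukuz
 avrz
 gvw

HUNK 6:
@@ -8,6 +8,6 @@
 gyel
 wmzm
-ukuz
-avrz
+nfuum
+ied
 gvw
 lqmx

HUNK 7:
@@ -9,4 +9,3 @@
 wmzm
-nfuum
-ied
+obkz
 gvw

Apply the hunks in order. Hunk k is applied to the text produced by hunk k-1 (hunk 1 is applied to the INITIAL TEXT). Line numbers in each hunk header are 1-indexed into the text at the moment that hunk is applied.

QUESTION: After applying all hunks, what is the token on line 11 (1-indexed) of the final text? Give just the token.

Answer: gvw

Derivation:
Hunk 1: at line 8 remove [ebvg,wzr,tjne] add [zsj,cznaa,avrz] -> 14 lines: okw fke czc rfl vli jszyw ychr ncyv qcix zsj cznaa avrz gvw lqmx
Hunk 2: at line 7 remove [ncyv,qcix,zsj] add [qxym] -> 12 lines: okw fke czc rfl vli jszyw ychr qxym cznaa avrz gvw lqmx
Hunk 3: at line 5 remove [ychr,qxym] add [nckt] -> 11 lines: okw fke czc rfl vli jszyw nckt cznaa avrz gvw lqmx
Hunk 4: at line 2 remove [rfl] add [iway,mlaib,muxh] -> 13 lines: okw fke czc iway mlaib muxh vli jszyw nckt cznaa avrz gvw lqmx
Hunk 5: at line 6 remove [jszyw,nckt,cznaa] add [gyel,wmzm,ukuz] -> 13 lines: okw fke czc iway mlaib muxh vli gyel wmzm ukuz avrz gvw lqmx
Hunk 6: at line 8 remove [ukuz,avrz] add [nfuum,ied] -> 13 lines: okw fke czc iway mlaib muxh vli gyel wmzm nfuum ied gvw lqmx
Hunk 7: at line 9 remove [nfuum,ied] add [obkz] -> 12 lines: okw fke czc iway mlaib muxh vli gyel wmzm obkz gvw lqmx
Final line 11: gvw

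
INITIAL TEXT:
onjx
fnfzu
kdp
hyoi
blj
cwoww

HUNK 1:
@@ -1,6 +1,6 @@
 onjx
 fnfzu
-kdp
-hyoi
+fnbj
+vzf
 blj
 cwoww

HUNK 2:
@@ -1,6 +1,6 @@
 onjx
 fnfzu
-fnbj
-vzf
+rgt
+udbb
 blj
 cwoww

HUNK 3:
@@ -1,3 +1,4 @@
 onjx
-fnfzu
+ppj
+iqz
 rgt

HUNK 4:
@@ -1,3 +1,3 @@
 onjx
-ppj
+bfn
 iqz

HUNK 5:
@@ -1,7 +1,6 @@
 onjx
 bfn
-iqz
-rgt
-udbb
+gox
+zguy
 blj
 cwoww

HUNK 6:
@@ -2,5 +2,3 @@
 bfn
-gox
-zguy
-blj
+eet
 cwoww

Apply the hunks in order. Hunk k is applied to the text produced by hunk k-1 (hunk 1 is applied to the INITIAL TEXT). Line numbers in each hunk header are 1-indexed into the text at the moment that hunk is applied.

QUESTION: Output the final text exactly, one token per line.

Answer: onjx
bfn
eet
cwoww

Derivation:
Hunk 1: at line 1 remove [kdp,hyoi] add [fnbj,vzf] -> 6 lines: onjx fnfzu fnbj vzf blj cwoww
Hunk 2: at line 1 remove [fnbj,vzf] add [rgt,udbb] -> 6 lines: onjx fnfzu rgt udbb blj cwoww
Hunk 3: at line 1 remove [fnfzu] add [ppj,iqz] -> 7 lines: onjx ppj iqz rgt udbb blj cwoww
Hunk 4: at line 1 remove [ppj] add [bfn] -> 7 lines: onjx bfn iqz rgt udbb blj cwoww
Hunk 5: at line 1 remove [iqz,rgt,udbb] add [gox,zguy] -> 6 lines: onjx bfn gox zguy blj cwoww
Hunk 6: at line 2 remove [gox,zguy,blj] add [eet] -> 4 lines: onjx bfn eet cwoww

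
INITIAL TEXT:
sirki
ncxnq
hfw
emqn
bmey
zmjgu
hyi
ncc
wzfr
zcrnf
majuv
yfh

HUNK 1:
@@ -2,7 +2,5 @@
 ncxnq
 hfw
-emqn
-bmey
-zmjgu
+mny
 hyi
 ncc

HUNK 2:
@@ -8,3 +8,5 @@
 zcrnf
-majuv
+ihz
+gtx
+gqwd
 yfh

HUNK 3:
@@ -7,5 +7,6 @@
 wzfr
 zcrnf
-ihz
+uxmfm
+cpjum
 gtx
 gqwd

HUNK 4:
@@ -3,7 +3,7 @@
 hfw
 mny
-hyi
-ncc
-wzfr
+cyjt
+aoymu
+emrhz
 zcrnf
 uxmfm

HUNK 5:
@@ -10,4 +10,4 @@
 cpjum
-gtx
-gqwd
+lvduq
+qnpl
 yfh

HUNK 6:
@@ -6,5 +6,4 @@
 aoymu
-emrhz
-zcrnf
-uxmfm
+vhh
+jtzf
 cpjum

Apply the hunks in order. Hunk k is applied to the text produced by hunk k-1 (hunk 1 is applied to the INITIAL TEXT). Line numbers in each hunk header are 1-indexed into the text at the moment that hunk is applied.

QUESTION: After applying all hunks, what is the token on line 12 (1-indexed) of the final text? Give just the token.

Hunk 1: at line 2 remove [emqn,bmey,zmjgu] add [mny] -> 10 lines: sirki ncxnq hfw mny hyi ncc wzfr zcrnf majuv yfh
Hunk 2: at line 8 remove [majuv] add [ihz,gtx,gqwd] -> 12 lines: sirki ncxnq hfw mny hyi ncc wzfr zcrnf ihz gtx gqwd yfh
Hunk 3: at line 7 remove [ihz] add [uxmfm,cpjum] -> 13 lines: sirki ncxnq hfw mny hyi ncc wzfr zcrnf uxmfm cpjum gtx gqwd yfh
Hunk 4: at line 3 remove [hyi,ncc,wzfr] add [cyjt,aoymu,emrhz] -> 13 lines: sirki ncxnq hfw mny cyjt aoymu emrhz zcrnf uxmfm cpjum gtx gqwd yfh
Hunk 5: at line 10 remove [gtx,gqwd] add [lvduq,qnpl] -> 13 lines: sirki ncxnq hfw mny cyjt aoymu emrhz zcrnf uxmfm cpjum lvduq qnpl yfh
Hunk 6: at line 6 remove [emrhz,zcrnf,uxmfm] add [vhh,jtzf] -> 12 lines: sirki ncxnq hfw mny cyjt aoymu vhh jtzf cpjum lvduq qnpl yfh
Final line 12: yfh

Answer: yfh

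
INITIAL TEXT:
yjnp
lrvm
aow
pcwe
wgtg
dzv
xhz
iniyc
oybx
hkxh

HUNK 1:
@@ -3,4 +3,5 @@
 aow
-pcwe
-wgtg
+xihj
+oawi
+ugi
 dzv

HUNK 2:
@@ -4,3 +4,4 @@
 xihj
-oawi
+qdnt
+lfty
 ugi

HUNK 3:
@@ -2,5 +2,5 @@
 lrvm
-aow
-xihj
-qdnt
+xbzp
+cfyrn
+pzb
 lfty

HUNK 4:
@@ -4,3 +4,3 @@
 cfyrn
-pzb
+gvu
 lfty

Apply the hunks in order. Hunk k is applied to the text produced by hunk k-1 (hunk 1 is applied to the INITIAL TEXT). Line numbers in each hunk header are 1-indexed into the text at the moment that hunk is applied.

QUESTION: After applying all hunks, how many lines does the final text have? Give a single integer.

Answer: 12

Derivation:
Hunk 1: at line 3 remove [pcwe,wgtg] add [xihj,oawi,ugi] -> 11 lines: yjnp lrvm aow xihj oawi ugi dzv xhz iniyc oybx hkxh
Hunk 2: at line 4 remove [oawi] add [qdnt,lfty] -> 12 lines: yjnp lrvm aow xihj qdnt lfty ugi dzv xhz iniyc oybx hkxh
Hunk 3: at line 2 remove [aow,xihj,qdnt] add [xbzp,cfyrn,pzb] -> 12 lines: yjnp lrvm xbzp cfyrn pzb lfty ugi dzv xhz iniyc oybx hkxh
Hunk 4: at line 4 remove [pzb] add [gvu] -> 12 lines: yjnp lrvm xbzp cfyrn gvu lfty ugi dzv xhz iniyc oybx hkxh
Final line count: 12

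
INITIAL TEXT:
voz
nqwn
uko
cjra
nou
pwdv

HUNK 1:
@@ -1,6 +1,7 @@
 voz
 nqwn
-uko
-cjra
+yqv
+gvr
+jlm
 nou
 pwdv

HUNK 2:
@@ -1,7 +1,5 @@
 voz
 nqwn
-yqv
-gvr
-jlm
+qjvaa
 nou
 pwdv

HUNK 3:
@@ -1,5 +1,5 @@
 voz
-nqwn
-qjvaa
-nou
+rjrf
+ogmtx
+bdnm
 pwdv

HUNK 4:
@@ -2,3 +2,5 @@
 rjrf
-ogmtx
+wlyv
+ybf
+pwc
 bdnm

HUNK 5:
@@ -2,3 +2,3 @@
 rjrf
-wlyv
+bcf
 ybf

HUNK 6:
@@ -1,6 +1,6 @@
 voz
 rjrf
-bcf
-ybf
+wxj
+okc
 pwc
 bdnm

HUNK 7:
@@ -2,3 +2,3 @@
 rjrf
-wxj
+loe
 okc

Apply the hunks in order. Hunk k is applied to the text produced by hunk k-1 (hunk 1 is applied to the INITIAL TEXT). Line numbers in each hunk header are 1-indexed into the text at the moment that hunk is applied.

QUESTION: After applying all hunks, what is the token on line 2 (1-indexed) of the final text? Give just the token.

Hunk 1: at line 1 remove [uko,cjra] add [yqv,gvr,jlm] -> 7 lines: voz nqwn yqv gvr jlm nou pwdv
Hunk 2: at line 1 remove [yqv,gvr,jlm] add [qjvaa] -> 5 lines: voz nqwn qjvaa nou pwdv
Hunk 3: at line 1 remove [nqwn,qjvaa,nou] add [rjrf,ogmtx,bdnm] -> 5 lines: voz rjrf ogmtx bdnm pwdv
Hunk 4: at line 2 remove [ogmtx] add [wlyv,ybf,pwc] -> 7 lines: voz rjrf wlyv ybf pwc bdnm pwdv
Hunk 5: at line 2 remove [wlyv] add [bcf] -> 7 lines: voz rjrf bcf ybf pwc bdnm pwdv
Hunk 6: at line 1 remove [bcf,ybf] add [wxj,okc] -> 7 lines: voz rjrf wxj okc pwc bdnm pwdv
Hunk 7: at line 2 remove [wxj] add [loe] -> 7 lines: voz rjrf loe okc pwc bdnm pwdv
Final line 2: rjrf

Answer: rjrf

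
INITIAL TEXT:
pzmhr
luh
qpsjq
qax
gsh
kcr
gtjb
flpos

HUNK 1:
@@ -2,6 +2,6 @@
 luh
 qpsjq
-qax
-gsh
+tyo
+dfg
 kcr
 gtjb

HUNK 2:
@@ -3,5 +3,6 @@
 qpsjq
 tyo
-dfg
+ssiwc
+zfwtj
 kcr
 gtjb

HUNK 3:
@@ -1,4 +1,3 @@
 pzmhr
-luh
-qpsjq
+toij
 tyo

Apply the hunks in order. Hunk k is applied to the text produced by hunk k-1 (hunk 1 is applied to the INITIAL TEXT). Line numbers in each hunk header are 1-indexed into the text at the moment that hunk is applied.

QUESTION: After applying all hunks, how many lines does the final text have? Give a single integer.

Answer: 8

Derivation:
Hunk 1: at line 2 remove [qax,gsh] add [tyo,dfg] -> 8 lines: pzmhr luh qpsjq tyo dfg kcr gtjb flpos
Hunk 2: at line 3 remove [dfg] add [ssiwc,zfwtj] -> 9 lines: pzmhr luh qpsjq tyo ssiwc zfwtj kcr gtjb flpos
Hunk 3: at line 1 remove [luh,qpsjq] add [toij] -> 8 lines: pzmhr toij tyo ssiwc zfwtj kcr gtjb flpos
Final line count: 8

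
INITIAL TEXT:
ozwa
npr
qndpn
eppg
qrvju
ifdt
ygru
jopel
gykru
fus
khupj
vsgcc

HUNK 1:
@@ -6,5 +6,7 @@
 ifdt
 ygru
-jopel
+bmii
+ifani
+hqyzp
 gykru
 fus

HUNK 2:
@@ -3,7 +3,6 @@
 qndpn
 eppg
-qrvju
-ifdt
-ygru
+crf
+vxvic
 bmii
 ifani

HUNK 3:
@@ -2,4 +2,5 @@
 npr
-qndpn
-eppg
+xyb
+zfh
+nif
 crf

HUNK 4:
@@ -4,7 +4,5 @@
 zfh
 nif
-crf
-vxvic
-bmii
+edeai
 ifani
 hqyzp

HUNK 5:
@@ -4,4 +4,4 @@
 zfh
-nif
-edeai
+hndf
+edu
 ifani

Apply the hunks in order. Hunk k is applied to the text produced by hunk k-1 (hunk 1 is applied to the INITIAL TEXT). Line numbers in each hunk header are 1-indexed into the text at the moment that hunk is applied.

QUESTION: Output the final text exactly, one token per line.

Answer: ozwa
npr
xyb
zfh
hndf
edu
ifani
hqyzp
gykru
fus
khupj
vsgcc

Derivation:
Hunk 1: at line 6 remove [jopel] add [bmii,ifani,hqyzp] -> 14 lines: ozwa npr qndpn eppg qrvju ifdt ygru bmii ifani hqyzp gykru fus khupj vsgcc
Hunk 2: at line 3 remove [qrvju,ifdt,ygru] add [crf,vxvic] -> 13 lines: ozwa npr qndpn eppg crf vxvic bmii ifani hqyzp gykru fus khupj vsgcc
Hunk 3: at line 2 remove [qndpn,eppg] add [xyb,zfh,nif] -> 14 lines: ozwa npr xyb zfh nif crf vxvic bmii ifani hqyzp gykru fus khupj vsgcc
Hunk 4: at line 4 remove [crf,vxvic,bmii] add [edeai] -> 12 lines: ozwa npr xyb zfh nif edeai ifani hqyzp gykru fus khupj vsgcc
Hunk 5: at line 4 remove [nif,edeai] add [hndf,edu] -> 12 lines: ozwa npr xyb zfh hndf edu ifani hqyzp gykru fus khupj vsgcc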